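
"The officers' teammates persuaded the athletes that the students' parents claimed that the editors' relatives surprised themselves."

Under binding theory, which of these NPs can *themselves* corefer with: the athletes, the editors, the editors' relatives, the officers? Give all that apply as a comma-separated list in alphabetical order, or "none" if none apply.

*themselves* is a reflexive; Principle A requires it to be bound within its binding domain — the clause headed by 'surprised'.
— the athletes: object of the matrix clause; c-commands the reflexive but lies outside its binding domain — cannot bind it (Principle A).
— the editors: possessor inside the subject DP of the clause headed by 'surprised'; does not c-command the reflexive — cannot bind it (Principle A).
— the editors' relatives: subject of the clause headed by 'surprised'; c-commands the reflexive within its binding domain — allowed (Principle A).
— the officers: possessor inside the subject DP of the matrix clause; does not c-command the reflexive — cannot bind it (Principle A).

the editors' relatives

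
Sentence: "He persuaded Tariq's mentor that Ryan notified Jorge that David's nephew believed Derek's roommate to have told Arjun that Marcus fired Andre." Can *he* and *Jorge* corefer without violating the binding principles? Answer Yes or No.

*Jorge* is an R-expression; Principle C requires it to be free (not bound by any c-commanding expression).
— he: subject of the matrix clause; the pronoun c-commands the R-expression — coreference blocked (Principle C).

No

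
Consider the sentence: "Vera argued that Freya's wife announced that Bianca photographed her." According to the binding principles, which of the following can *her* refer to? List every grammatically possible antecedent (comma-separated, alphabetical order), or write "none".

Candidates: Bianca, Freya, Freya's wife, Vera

*her* is a pronoun; Principle B requires it to be free in its binding domain — the clause headed by 'photographed'.
— Bianca: subject of the clause headed by 'photographed'; c-commands the pronoun within its binding domain — blocked (Principle B).
— Freya: possessor inside the subject DP of the clause headed by 'announced'; does not c-command the pronoun — Principle B does not apply; allowed.
— Freya's wife: subject of the clause headed by 'announced'; c-commands the pronoun but lies outside its binding domain — allowed.
— Vera: subject of the matrix clause; c-commands the pronoun but lies outside its binding domain — allowed.

Freya, Freya's wife, Vera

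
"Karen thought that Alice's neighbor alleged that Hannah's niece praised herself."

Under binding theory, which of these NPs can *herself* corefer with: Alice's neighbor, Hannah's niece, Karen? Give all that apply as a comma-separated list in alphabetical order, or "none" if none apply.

*herself* is a reflexive; Principle A requires it to be bound within its binding domain — the clause headed by 'praised'.
— Alice's neighbor: subject of the clause headed by 'alleged'; c-commands the reflexive but lies outside its binding domain — cannot bind it (Principle A).
— Hannah's niece: subject of the clause headed by 'praised'; c-commands the reflexive within its binding domain — allowed (Principle A).
— Karen: subject of the matrix clause; c-commands the reflexive but lies outside its binding domain — cannot bind it (Principle A).

Hannah's niece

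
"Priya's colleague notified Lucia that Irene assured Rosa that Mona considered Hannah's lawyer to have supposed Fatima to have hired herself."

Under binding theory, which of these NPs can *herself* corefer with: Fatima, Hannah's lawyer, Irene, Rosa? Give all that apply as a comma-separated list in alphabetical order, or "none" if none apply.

Fatima

*herself* is a reflexive; Principle A requires it to be bound within its binding domain — the clause headed by 'hired'.
— Fatima: subject of the clause headed by 'hired'; c-commands the reflexive within its binding domain — allowed (Principle A).
— Hannah's lawyer: subject of the clause headed by 'supposed'; c-commands the reflexive but lies outside its binding domain — cannot bind it (Principle A).
— Irene: subject of the clause headed by 'assured'; c-commands the reflexive but lies outside its binding domain — cannot bind it (Principle A).
— Rosa: object of the clause headed by 'assured'; c-commands the reflexive but lies outside its binding domain — cannot bind it (Principle A).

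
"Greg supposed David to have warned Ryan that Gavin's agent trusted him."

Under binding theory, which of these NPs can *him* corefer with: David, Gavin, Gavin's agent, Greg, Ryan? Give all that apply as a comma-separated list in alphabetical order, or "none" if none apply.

*him* is a pronoun; Principle B requires it to be free in its binding domain — the clause headed by 'trusted'.
— David: subject of the clause headed by 'warned'; c-commands the pronoun but lies outside its binding domain — allowed.
— Gavin: possessor inside the subject DP of the clause headed by 'trusted'; does not c-command the pronoun — Principle B does not apply; allowed.
— Gavin's agent: subject of the clause headed by 'trusted'; c-commands the pronoun within its binding domain — blocked (Principle B).
— Greg: subject of the matrix clause; c-commands the pronoun but lies outside its binding domain — allowed.
— Ryan: object of the clause headed by 'warned'; c-commands the pronoun but lies outside its binding domain — allowed.

David, Gavin, Greg, Ryan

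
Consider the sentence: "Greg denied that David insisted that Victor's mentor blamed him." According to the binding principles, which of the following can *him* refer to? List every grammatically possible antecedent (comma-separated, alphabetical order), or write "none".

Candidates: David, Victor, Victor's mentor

David, Victor

*him* is a pronoun; Principle B requires it to be free in its binding domain — the clause headed by 'blamed'.
— David: subject of the clause headed by 'insisted'; c-commands the pronoun but lies outside its binding domain — allowed.
— Victor: possessor inside the subject DP of the clause headed by 'blamed'; does not c-command the pronoun — Principle B does not apply; allowed.
— Victor's mentor: subject of the clause headed by 'blamed'; c-commands the pronoun within its binding domain — blocked (Principle B).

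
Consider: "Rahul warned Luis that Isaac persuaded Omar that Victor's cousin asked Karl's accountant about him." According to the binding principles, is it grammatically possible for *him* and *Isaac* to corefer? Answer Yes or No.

*him* is a pronoun; Principle B requires it to be free in its binding domain — the clause headed by 'asked'.
— Isaac: subject of the clause headed by 'persuaded'; c-commands the pronoun but lies outside its binding domain — allowed.

Yes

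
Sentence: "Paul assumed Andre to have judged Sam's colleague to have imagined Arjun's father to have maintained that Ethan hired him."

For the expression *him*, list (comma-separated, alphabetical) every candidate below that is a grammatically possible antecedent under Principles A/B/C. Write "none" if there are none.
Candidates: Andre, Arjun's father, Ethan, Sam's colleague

Andre, Arjun's father, Sam's colleague

*him* is a pronoun; Principle B requires it to be free in its binding domain — the clause headed by 'hired'.
— Andre: subject of the clause headed by 'judged'; c-commands the pronoun but lies outside its binding domain — allowed.
— Arjun's father: subject of the clause headed by 'maintained'; c-commands the pronoun but lies outside its binding domain — allowed.
— Ethan: subject of the clause headed by 'hired'; c-commands the pronoun within its binding domain — blocked (Principle B).
— Sam's colleague: subject of the clause headed by 'imagined'; c-commands the pronoun but lies outside its binding domain — allowed.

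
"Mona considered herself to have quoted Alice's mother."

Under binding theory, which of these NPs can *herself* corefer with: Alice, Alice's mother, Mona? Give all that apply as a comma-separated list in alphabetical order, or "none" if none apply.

*herself* is a reflexive; Principle A requires it to be bound within its binding domain — the matrix clause.
— Alice: possessor inside the object DP of the clause headed by 'quoted'; does not c-command the reflexive — cannot bind it (Principle A).
— Alice's mother: object of the clause headed by 'quoted'; does not c-command the reflexive — cannot bind it (Principle A).
— Mona: subject of the matrix clause; c-commands the reflexive within its binding domain — allowed (Principle A).

Mona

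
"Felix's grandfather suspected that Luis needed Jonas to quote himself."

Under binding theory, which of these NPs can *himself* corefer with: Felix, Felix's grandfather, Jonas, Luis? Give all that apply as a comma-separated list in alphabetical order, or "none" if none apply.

Jonas

*himself* is a reflexive; Principle A requires it to be bound within its binding domain — the clause headed by 'quote'.
— Felix: possessor inside the subject DP of the matrix clause; does not c-command the reflexive — cannot bind it (Principle A).
— Felix's grandfather: subject of the matrix clause; c-commands the reflexive but lies outside its binding domain — cannot bind it (Principle A).
— Jonas: subject of the clause headed by 'quote'; c-commands the reflexive within its binding domain — allowed (Principle A).
— Luis: subject of the clause headed by 'needed'; c-commands the reflexive but lies outside its binding domain — cannot bind it (Principle A).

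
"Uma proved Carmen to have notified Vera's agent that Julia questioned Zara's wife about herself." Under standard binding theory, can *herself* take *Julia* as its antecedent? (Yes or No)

*herself* is a reflexive; Principle A requires it to be bound within its binding domain — the clause headed by 'questioned'.
— Julia: subject of the clause headed by 'questioned'; c-commands the reflexive within its binding domain — allowed (Principle A).

Yes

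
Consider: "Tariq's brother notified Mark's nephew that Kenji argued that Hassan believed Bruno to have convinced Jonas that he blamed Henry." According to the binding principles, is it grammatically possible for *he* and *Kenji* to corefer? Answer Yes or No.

*he* is a pronoun; Principle B requires it to be free in its binding domain — the clause headed by 'blamed'.
— Kenji: subject of the clause headed by 'argued'; c-commands the pronoun but lies outside its binding domain — allowed.

Yes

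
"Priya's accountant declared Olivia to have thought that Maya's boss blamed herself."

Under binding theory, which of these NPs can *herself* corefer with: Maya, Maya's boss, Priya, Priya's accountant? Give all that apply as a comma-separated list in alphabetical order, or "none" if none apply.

*herself* is a reflexive; Principle A requires it to be bound within its binding domain — the clause headed by 'blamed'.
— Maya: possessor inside the subject DP of the clause headed by 'blamed'; does not c-command the reflexive — cannot bind it (Principle A).
— Maya's boss: subject of the clause headed by 'blamed'; c-commands the reflexive within its binding domain — allowed (Principle A).
— Priya: possessor inside the subject DP of the matrix clause; does not c-command the reflexive — cannot bind it (Principle A).
— Priya's accountant: subject of the matrix clause; c-commands the reflexive but lies outside its binding domain — cannot bind it (Principle A).

Maya's boss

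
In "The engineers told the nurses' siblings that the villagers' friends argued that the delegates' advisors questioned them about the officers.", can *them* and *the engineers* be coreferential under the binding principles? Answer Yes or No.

Yes

*the engineers* is an R-expression; Principle C requires it to be free (not bound by any c-commanding expression).
— them: object of the clause headed by 'questioned'; the pronoun does not c-command the R-expression — coreference allowed.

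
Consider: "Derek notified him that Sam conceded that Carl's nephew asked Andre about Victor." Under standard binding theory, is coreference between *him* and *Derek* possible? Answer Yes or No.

*Derek* is an R-expression; Principle C requires it to be free (not bound by any c-commanding expression).
— him: object of the matrix clause; the R-expression locally c-commands the pronoun — coreference blocked (Principle B on the pronoun).

No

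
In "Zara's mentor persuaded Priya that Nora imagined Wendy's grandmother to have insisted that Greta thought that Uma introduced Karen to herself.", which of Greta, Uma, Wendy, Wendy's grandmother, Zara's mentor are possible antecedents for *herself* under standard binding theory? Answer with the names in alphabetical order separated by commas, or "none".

Uma

*herself* is a reflexive; Principle A requires it to be bound within its binding domain — the clause headed by 'introduced'.
— Greta: subject of the clause headed by 'thought'; c-commands the reflexive but lies outside its binding domain — cannot bind it (Principle A).
— Uma: subject of the clause headed by 'introduced'; c-commands the reflexive within its binding domain — allowed (Principle A).
— Wendy: possessor inside the subject DP of the clause headed by 'insisted'; does not c-command the reflexive — cannot bind it (Principle A).
— Wendy's grandmother: subject of the clause headed by 'insisted'; c-commands the reflexive but lies outside its binding domain — cannot bind it (Principle A).
— Zara's mentor: subject of the matrix clause; c-commands the reflexive but lies outside its binding domain — cannot bind it (Principle A).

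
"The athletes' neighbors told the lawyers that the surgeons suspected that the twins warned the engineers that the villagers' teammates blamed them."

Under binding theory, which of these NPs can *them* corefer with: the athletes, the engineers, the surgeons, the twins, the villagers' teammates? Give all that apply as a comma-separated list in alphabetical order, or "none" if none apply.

*them* is a pronoun; Principle B requires it to be free in its binding domain — the clause headed by 'blamed'.
— the athletes: possessor inside the subject DP of the matrix clause; does not c-command the pronoun — Principle B does not apply; allowed.
— the engineers: object of the clause headed by 'warned'; c-commands the pronoun but lies outside its binding domain — allowed.
— the surgeons: subject of the clause headed by 'suspected'; c-commands the pronoun but lies outside its binding domain — allowed.
— the twins: subject of the clause headed by 'warned'; c-commands the pronoun but lies outside its binding domain — allowed.
— the villagers' teammates: subject of the clause headed by 'blamed'; c-commands the pronoun within its binding domain — blocked (Principle B).

the athletes, the engineers, the surgeons, the twins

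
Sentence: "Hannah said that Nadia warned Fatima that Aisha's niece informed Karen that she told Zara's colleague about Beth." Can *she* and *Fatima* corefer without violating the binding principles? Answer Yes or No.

*Fatima* is an R-expression; Principle C requires it to be free (not bound by any c-commanding expression).
— she: subject of the clause headed by 'told'; the pronoun does not c-command the R-expression — coreference allowed.

Yes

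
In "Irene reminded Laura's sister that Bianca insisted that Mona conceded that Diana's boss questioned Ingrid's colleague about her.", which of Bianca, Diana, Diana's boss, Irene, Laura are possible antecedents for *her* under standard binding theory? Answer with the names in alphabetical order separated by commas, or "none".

*her* is a pronoun; Principle B requires it to be free in its binding domain — the clause headed by 'questioned'.
— Bianca: subject of the clause headed by 'insisted'; c-commands the pronoun but lies outside its binding domain — allowed.
— Diana: possessor inside the subject DP of the clause headed by 'questioned'; does not c-command the pronoun — Principle B does not apply; allowed.
— Diana's boss: subject of the clause headed by 'questioned'; c-commands the pronoun within its binding domain — blocked (Principle B).
— Irene: subject of the matrix clause; c-commands the pronoun but lies outside its binding domain — allowed.
— Laura: possessor inside the object DP of the matrix clause; does not c-command the pronoun — Principle B does not apply; allowed.

Bianca, Diana, Irene, Laura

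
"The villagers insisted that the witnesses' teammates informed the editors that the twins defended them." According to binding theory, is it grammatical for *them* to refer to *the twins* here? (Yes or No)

No

*the twins* is an R-expression; Principle C requires it to be free (not bound by any c-commanding expression).
— them: object of the clause headed by 'defended'; the R-expression locally c-commands the pronoun — coreference blocked (Principle B on the pronoun).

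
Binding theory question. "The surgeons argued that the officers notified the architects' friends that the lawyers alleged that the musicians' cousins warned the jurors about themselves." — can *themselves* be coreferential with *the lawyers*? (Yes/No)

*themselves* is a reflexive; Principle A requires it to be bound within its binding domain — the clause headed by 'warned'.
— the lawyers: subject of the clause headed by 'alleged'; c-commands the reflexive but lies outside its binding domain — cannot bind it (Principle A).

No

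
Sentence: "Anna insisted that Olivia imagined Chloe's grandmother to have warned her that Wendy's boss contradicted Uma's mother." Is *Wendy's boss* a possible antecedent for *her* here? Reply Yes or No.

*her* is a pronoun; Principle B requires it to be free in its binding domain — the clause headed by 'warned'.
— Wendy's boss: subject of the clause headed by 'contradicted'; is c-commanded by the pronoun; coreference would bind this R-expression — blocked (Principle C).

No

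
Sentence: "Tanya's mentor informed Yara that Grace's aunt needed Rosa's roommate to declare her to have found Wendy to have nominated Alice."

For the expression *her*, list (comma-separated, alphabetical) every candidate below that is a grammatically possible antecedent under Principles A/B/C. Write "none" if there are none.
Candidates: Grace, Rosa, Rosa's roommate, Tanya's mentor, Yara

Grace, Rosa, Tanya's mentor, Yara

*her* is a pronoun; Principle B requires it to be free in its binding domain — the clause headed by 'declare'.
— Grace: possessor inside the subject DP of the clause headed by 'needed'; does not c-command the pronoun — Principle B does not apply; allowed.
— Rosa: possessor inside the subject DP of the clause headed by 'declare'; does not c-command the pronoun — Principle B does not apply; allowed.
— Rosa's roommate: subject of the clause headed by 'declare'; c-commands the pronoun within its binding domain — blocked (Principle B).
— Tanya's mentor: subject of the matrix clause; c-commands the pronoun but lies outside its binding domain — allowed.
— Yara: object of the matrix clause; c-commands the pronoun but lies outside its binding domain — allowed.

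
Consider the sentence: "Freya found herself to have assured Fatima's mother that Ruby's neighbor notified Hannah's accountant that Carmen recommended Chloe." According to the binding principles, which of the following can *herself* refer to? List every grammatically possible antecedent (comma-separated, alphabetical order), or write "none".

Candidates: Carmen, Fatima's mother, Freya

Freya

*herself* is a reflexive; Principle A requires it to be bound within its binding domain — the matrix clause.
— Carmen: subject of the clause headed by 'recommended'; does not c-command the reflexive — cannot bind it (Principle A).
— Fatima's mother: object of the clause headed by 'assured'; does not c-command the reflexive — cannot bind it (Principle A).
— Freya: subject of the matrix clause; c-commands the reflexive within its binding domain — allowed (Principle A).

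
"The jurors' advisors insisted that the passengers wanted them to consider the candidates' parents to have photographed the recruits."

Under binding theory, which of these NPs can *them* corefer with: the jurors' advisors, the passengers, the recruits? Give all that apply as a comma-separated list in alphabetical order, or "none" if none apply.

*them* is a pronoun; Principle B requires it to be free in its binding domain — the clause headed by 'wanted'.
— the jurors' advisors: subject of the matrix clause; c-commands the pronoun but lies outside its binding domain — allowed.
— the passengers: subject of the clause headed by 'wanted'; c-commands the pronoun within its binding domain — blocked (Principle B).
— the recruits: object of the clause headed by 'photographed'; is c-commanded by the pronoun; coreference would bind this R-expression — blocked (Principle C).

the jurors' advisors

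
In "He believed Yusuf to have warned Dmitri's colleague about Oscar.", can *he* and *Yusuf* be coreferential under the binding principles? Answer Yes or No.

*Yusuf* is an R-expression; Principle C requires it to be free (not bound by any c-commanding expression).
— he: subject of the matrix clause; the pronoun c-commands the R-expression — coreference blocked (Principle C).

No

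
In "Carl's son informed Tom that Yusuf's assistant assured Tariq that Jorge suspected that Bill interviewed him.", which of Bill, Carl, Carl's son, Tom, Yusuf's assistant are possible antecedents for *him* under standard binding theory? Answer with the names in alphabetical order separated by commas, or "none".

*him* is a pronoun; Principle B requires it to be free in its binding domain — the clause headed by 'interviewed'.
— Bill: subject of the clause headed by 'interviewed'; c-commands the pronoun within its binding domain — blocked (Principle B).
— Carl: possessor inside the subject DP of the matrix clause; does not c-command the pronoun — Principle B does not apply; allowed.
— Carl's son: subject of the matrix clause; c-commands the pronoun but lies outside its binding domain — allowed.
— Tom: object of the matrix clause; c-commands the pronoun but lies outside its binding domain — allowed.
— Yusuf's assistant: subject of the clause headed by 'assured'; c-commands the pronoun but lies outside its binding domain — allowed.

Carl, Carl's son, Tom, Yusuf's assistant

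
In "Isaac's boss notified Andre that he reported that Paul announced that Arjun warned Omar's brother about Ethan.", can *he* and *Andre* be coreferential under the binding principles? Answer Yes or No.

Yes

*Andre* is an R-expression; Principle C requires it to be free (not bound by any c-commanding expression).
— he: subject of the clause headed by 'reported'; the pronoun does not c-command the R-expression — coreference allowed.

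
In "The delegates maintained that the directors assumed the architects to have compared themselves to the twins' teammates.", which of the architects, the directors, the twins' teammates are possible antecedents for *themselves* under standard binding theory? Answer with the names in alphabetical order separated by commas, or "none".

the architects

*themselves* is a reflexive; Principle A requires it to be bound within its binding domain — the clause headed by 'compared'.
— the architects: subject of the clause headed by 'compared'; c-commands the reflexive within its binding domain — allowed (Principle A).
— the directors: subject of the clause headed by 'assumed'; c-commands the reflexive but lies outside its binding domain — cannot bind it (Principle A).
— the twins' teammates: second object of the clause headed by 'compared'; does not c-command the reflexive — cannot bind it (Principle A).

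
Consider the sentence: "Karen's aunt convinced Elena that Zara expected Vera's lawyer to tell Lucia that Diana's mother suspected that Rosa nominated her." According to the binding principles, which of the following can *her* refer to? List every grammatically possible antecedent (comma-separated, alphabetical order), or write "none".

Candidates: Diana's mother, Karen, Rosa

*her* is a pronoun; Principle B requires it to be free in its binding domain — the clause headed by 'nominated'.
— Diana's mother: subject of the clause headed by 'suspected'; c-commands the pronoun but lies outside its binding domain — allowed.
— Karen: possessor inside the subject DP of the matrix clause; does not c-command the pronoun — Principle B does not apply; allowed.
— Rosa: subject of the clause headed by 'nominated'; c-commands the pronoun within its binding domain — blocked (Principle B).

Diana's mother, Karen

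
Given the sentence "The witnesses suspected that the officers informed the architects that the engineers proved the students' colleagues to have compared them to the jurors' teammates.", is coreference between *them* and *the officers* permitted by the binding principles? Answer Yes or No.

Yes

*them* is a pronoun; Principle B requires it to be free in its binding domain — the clause headed by 'compared'.
— the officers: subject of the clause headed by 'informed'; c-commands the pronoun but lies outside its binding domain — allowed.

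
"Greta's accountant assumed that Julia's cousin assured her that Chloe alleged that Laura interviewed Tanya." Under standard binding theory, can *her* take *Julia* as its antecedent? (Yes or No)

Yes

*her* is a pronoun; Principle B requires it to be free in its binding domain — the clause headed by 'assured'.
— Julia: possessor inside the subject DP of the clause headed by 'assured'; does not c-command the pronoun — Principle B does not apply; allowed.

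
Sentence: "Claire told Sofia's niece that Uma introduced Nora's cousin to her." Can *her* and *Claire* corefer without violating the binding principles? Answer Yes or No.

Yes

*Claire* is an R-expression; Principle C requires it to be free (not bound by any c-commanding expression).
— her: second object of the clause headed by 'introduced'; the pronoun does not c-command the R-expression — coreference allowed.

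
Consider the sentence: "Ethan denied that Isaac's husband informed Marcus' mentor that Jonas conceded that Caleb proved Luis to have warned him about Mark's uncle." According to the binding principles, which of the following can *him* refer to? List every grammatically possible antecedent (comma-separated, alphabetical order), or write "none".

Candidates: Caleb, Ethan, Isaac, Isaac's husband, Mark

*him* is a pronoun; Principle B requires it to be free in its binding domain — the clause headed by 'warned'.
— Caleb: subject of the clause headed by 'proved'; c-commands the pronoun but lies outside its binding domain — allowed.
— Ethan: subject of the matrix clause; c-commands the pronoun but lies outside its binding domain — allowed.
— Isaac: possessor inside the subject DP of the clause headed by 'informed'; does not c-command the pronoun — Principle B does not apply; allowed.
— Isaac's husband: subject of the clause headed by 'informed'; c-commands the pronoun but lies outside its binding domain — allowed.
— Mark: possessor inside the second object DP of the clause headed by 'warned'; is c-commanded by the pronoun; coreference would bind this R-expression — blocked (Principle C).

Caleb, Ethan, Isaac, Isaac's husband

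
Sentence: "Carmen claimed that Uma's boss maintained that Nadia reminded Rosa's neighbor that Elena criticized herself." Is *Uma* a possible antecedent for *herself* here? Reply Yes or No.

No

*herself* is a reflexive; Principle A requires it to be bound within its binding domain — the clause headed by 'criticized'.
— Uma: possessor inside the subject DP of the clause headed by 'maintained'; does not c-command the reflexive — cannot bind it (Principle A).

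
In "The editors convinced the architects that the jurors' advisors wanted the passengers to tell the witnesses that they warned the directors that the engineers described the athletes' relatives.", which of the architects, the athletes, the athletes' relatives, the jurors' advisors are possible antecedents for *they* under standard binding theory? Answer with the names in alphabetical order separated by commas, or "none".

*they* is a pronoun; Principle B requires it to be free in its binding domain — the clause headed by 'warned'.
— the architects: object of the matrix clause; c-commands the pronoun but lies outside its binding domain — allowed.
— the athletes: possessor inside the object DP of the clause headed by 'described'; is c-commanded by the pronoun; coreference would bind this R-expression — blocked (Principle C).
— the athletes' relatives: object of the clause headed by 'described'; is c-commanded by the pronoun; coreference would bind this R-expression — blocked (Principle C).
— the jurors' advisors: subject of the clause headed by 'wanted'; c-commands the pronoun but lies outside its binding domain — allowed.

the architects, the jurors' advisors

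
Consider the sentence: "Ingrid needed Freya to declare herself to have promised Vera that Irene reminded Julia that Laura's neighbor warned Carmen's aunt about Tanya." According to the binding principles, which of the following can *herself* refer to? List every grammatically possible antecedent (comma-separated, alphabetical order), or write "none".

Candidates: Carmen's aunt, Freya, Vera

*herself* is a reflexive; Principle A requires it to be bound within its binding domain — the clause headed by 'declare'.
— Carmen's aunt: object of the clause headed by 'warned'; does not c-command the reflexive — cannot bind it (Principle A).
— Freya: subject of the clause headed by 'declare'; c-commands the reflexive within its binding domain — allowed (Principle A).
— Vera: object of the clause headed by 'promised'; does not c-command the reflexive — cannot bind it (Principle A).

Freya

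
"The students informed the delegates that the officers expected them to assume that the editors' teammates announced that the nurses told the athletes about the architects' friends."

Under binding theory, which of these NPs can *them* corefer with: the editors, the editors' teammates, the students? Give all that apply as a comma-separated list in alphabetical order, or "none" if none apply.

the students

*them* is a pronoun; Principle B requires it to be free in its binding domain — the clause headed by 'expected'.
— the editors: possessor inside the subject DP of the clause headed by 'announced'; is c-commanded by the pronoun; coreference would bind this R-expression — blocked (Principle C).
— the editors' teammates: subject of the clause headed by 'announced'; is c-commanded by the pronoun; coreference would bind this R-expression — blocked (Principle C).
— the students: subject of the matrix clause; c-commands the pronoun but lies outside its binding domain — allowed.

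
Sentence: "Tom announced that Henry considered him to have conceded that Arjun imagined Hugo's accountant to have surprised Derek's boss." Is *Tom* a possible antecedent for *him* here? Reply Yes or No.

*him* is a pronoun; Principle B requires it to be free in its binding domain — the clause headed by 'considered'.
— Tom: subject of the matrix clause; c-commands the pronoun but lies outside its binding domain — allowed.

Yes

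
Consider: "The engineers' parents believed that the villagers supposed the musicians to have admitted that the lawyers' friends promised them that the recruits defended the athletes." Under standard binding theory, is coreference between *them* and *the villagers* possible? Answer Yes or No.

Yes

*the villagers* is an R-expression; Principle C requires it to be free (not bound by any c-commanding expression).
— them: object of the clause headed by 'promised'; the pronoun does not c-command the R-expression — coreference allowed.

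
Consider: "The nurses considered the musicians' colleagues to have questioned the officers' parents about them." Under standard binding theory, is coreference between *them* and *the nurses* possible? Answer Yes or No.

Yes

*the nurses* is an R-expression; Principle C requires it to be free (not bound by any c-commanding expression).
— them: second object of the clause headed by 'questioned'; the pronoun does not c-command the R-expression — coreference allowed.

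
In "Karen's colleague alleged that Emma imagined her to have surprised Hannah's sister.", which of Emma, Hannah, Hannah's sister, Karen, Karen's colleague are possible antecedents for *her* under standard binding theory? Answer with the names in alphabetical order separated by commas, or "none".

*her* is a pronoun; Principle B requires it to be free in its binding domain — the clause headed by 'imagined'.
— Emma: subject of the clause headed by 'imagined'; c-commands the pronoun within its binding domain — blocked (Principle B).
— Hannah: possessor inside the object DP of the clause headed by 'surprised'; is c-commanded by the pronoun; coreference would bind this R-expression — blocked (Principle C).
— Hannah's sister: object of the clause headed by 'surprised'; is c-commanded by the pronoun; coreference would bind this R-expression — blocked (Principle C).
— Karen: possessor inside the subject DP of the matrix clause; does not c-command the pronoun — Principle B does not apply; allowed.
— Karen's colleague: subject of the matrix clause; c-commands the pronoun but lies outside its binding domain — allowed.

Karen, Karen's colleague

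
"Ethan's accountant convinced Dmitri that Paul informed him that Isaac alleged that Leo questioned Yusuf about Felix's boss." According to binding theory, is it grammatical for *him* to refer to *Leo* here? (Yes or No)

No

*Leo* is an R-expression; Principle C requires it to be free (not bound by any c-commanding expression).
— him: object of the clause headed by 'informed'; the pronoun c-commands the R-expression — coreference blocked (Principle C).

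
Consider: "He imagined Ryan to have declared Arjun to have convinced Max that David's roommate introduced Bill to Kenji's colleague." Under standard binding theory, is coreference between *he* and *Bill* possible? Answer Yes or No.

No

*Bill* is an R-expression; Principle C requires it to be free (not bound by any c-commanding expression).
— he: subject of the matrix clause; the pronoun c-commands the R-expression — coreference blocked (Principle C).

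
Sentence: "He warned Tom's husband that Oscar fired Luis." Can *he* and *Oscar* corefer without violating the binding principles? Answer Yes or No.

No

*Oscar* is an R-expression; Principle C requires it to be free (not bound by any c-commanding expression).
— he: subject of the matrix clause; the pronoun c-commands the R-expression — coreference blocked (Principle C).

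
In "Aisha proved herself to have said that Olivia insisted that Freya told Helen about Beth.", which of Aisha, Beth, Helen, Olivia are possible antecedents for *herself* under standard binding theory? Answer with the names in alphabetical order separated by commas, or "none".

*herself* is a reflexive; Principle A requires it to be bound within its binding domain — the matrix clause.
— Aisha: subject of the matrix clause; c-commands the reflexive within its binding domain — allowed (Principle A).
— Beth: second object of the clause headed by 'told'; does not c-command the reflexive — cannot bind it (Principle A).
— Helen: object of the clause headed by 'told'; does not c-command the reflexive — cannot bind it (Principle A).
— Olivia: subject of the clause headed by 'insisted'; does not c-command the reflexive — cannot bind it (Principle A).

Aisha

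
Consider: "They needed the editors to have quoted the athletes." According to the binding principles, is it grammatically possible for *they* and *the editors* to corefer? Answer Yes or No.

*they* is a pronoun; Principle B requires it to be free in its binding domain — the matrix clause.
— the editors: subject of the clause headed by 'quoted'; is c-commanded by the pronoun; coreference would bind this R-expression — blocked (Principle C).

No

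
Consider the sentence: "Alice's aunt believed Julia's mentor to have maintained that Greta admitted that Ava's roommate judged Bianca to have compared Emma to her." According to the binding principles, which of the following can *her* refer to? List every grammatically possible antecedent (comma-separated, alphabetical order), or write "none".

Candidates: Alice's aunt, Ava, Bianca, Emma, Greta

Alice's aunt, Ava, Greta

*her* is a pronoun; Principle B requires it to be free in its binding domain — the clause headed by 'compared'.
— Alice's aunt: subject of the matrix clause; c-commands the pronoun but lies outside its binding domain — allowed.
— Ava: possessor inside the subject DP of the clause headed by 'judged'; does not c-command the pronoun — Principle B does not apply; allowed.
— Bianca: subject of the clause headed by 'compared'; c-commands the pronoun within its binding domain — blocked (Principle B).
— Emma: object of the clause headed by 'compared'; c-commands the pronoun within its binding domain — blocked (Principle B).
— Greta: subject of the clause headed by 'admitted'; c-commands the pronoun but lies outside its binding domain — allowed.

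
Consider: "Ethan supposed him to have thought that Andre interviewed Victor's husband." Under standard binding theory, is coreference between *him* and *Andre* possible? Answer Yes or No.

No

*Andre* is an R-expression; Principle C requires it to be free (not bound by any c-commanding expression).
— him: subject of the clause headed by 'thought'; the pronoun c-commands the R-expression — coreference blocked (Principle C).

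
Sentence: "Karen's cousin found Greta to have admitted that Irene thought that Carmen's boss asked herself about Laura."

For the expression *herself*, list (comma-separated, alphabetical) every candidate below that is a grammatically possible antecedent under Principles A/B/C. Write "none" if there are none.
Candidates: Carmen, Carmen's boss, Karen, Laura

*herself* is a reflexive; Principle A requires it to be bound within its binding domain — the clause headed by 'asked'.
— Carmen: possessor inside the subject DP of the clause headed by 'asked'; does not c-command the reflexive — cannot bind it (Principle A).
— Carmen's boss: subject of the clause headed by 'asked'; c-commands the reflexive within its binding domain — allowed (Principle A).
— Karen: possessor inside the subject DP of the matrix clause; does not c-command the reflexive — cannot bind it (Principle A).
— Laura: second object of the clause headed by 'asked'; does not c-command the reflexive — cannot bind it (Principle A).

Carmen's boss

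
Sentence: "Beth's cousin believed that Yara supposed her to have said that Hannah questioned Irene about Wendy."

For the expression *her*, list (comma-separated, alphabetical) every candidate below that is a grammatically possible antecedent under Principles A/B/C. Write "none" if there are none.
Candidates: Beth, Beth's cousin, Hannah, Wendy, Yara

Beth, Beth's cousin

*her* is a pronoun; Principle B requires it to be free in its binding domain — the clause headed by 'supposed'.
— Beth: possessor inside the subject DP of the matrix clause; does not c-command the pronoun — Principle B does not apply; allowed.
— Beth's cousin: subject of the matrix clause; c-commands the pronoun but lies outside its binding domain — allowed.
— Hannah: subject of the clause headed by 'questioned'; is c-commanded by the pronoun; coreference would bind this R-expression — blocked (Principle C).
— Wendy: second object of the clause headed by 'questioned'; is c-commanded by the pronoun; coreference would bind this R-expression — blocked (Principle C).
— Yara: subject of the clause headed by 'supposed'; c-commands the pronoun within its binding domain — blocked (Principle B).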